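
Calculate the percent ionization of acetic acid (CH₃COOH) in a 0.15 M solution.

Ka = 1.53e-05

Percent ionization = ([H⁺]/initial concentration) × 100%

Using Ka equilibrium: x² + Ka×x - Ka×C = 0. Solving: [H⁺] = 1.5073e-03. Percent = (1.5073e-03/0.15) × 100

Percent ionization = 1%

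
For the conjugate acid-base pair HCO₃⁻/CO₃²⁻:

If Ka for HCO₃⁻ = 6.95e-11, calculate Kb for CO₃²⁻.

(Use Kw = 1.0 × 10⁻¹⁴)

For a conjugate pair Ka × Kb = Kw, so Kb = Kw/Ka = 1.0 × 10⁻¹⁴ / 6.95e-11 = 1.44e-04.

K_b = 1.44e-04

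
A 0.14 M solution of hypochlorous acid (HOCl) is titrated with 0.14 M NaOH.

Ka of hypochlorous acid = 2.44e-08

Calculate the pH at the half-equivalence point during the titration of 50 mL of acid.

At half-equivalence [HA] = [A⁻], so Henderson-Hasselbalch gives pH = pKa = -log(2.44e-08) = 7.61.

pH = pKa = 7.61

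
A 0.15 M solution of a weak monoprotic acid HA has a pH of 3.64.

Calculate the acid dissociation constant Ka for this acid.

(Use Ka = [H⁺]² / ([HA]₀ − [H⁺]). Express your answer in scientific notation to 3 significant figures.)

[H⁺] = 10^(−pH) = 10^(−3.64) = 2.291e-04 M. For HA ⇌ H⁺ + A⁻, Ka = [H⁺][A⁻]/[HA] = [H⁺]² / ([HA]₀ − [H⁺]) = (2.291e-04)² / (0.15 − 2.291e-04) = 3.50e-07.

K_a = 3.50e-07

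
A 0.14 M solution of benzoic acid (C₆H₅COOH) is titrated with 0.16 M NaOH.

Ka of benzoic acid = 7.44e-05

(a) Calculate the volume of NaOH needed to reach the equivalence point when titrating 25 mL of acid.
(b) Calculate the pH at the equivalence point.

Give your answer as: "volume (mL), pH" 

moles acid = 0.14 × 25/1000 = 0.0035 mol; V_base = moles/0.16 × 1000 = 21.9 mL. At equivalence only the conjugate base is present: [A⁻] = 0.0035/0.047 = 7.4667e-02 M. Kb = Kw/Ka = 1.34e-10; [OH⁻] = √(Kb × [A⁻]) = 3.1679e-06; pOH = 5.50; pH = 14 - pOH = 8.50.

V = 21.9 mL, pH = 8.50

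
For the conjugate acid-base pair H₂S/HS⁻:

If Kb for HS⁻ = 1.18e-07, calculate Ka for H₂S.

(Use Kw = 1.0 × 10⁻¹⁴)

For a conjugate pair Ka × Kb = Kw, so Ka = Kw/Kb = 1.0 × 10⁻¹⁴ / 1.18e-07 = 8.47e-08.

K_a = 8.47e-08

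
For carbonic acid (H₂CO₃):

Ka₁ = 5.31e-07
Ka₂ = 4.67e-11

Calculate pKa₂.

pKa₂ = -log(Ka₂) = -log(4.67e-11) = 10.33.

pK_{a2} = 10.33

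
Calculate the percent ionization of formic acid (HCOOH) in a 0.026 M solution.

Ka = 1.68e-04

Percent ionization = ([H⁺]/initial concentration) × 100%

Using Ka equilibrium: x² + Ka×x - Ka×C = 0. Solving: [H⁺] = 2.0077e-03. Percent = (2.0077e-03/0.026) × 100

Percent ionization = 7.72%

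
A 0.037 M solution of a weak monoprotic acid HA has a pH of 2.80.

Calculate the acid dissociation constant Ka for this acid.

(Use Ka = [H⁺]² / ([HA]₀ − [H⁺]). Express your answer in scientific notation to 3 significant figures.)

[H⁺] = 10^(−pH) = 10^(−2.80) = 1.585e-03 M. For HA ⇌ H⁺ + A⁻, Ka = [H⁺][A⁻]/[HA] = [H⁺]² / ([HA]₀ − [H⁺]) = (1.585e-03)² / (0.037 − 1.585e-03) = 7.09e-05.

K_a = 7.09e-05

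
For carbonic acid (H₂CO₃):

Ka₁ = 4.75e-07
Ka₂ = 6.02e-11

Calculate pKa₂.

pKa₂ = -log(Ka₂) = -log(6.02e-11) = 10.22.

pK_{a2} = 10.22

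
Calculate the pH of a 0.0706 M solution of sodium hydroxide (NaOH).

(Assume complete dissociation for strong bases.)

[OH⁻] = 0.0706 M for strong base. pOH = -log[OH⁻] = 1.15, pH = 14 - pOH

pH = 12.85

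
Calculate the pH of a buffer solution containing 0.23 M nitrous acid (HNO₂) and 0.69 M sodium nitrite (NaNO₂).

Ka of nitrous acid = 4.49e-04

pKa = -log(4.49e-04) = 3.35. pH = pKa + log([A⁻]/[HA]) = 3.35 + log(0.69/0.23)

pH = 3.82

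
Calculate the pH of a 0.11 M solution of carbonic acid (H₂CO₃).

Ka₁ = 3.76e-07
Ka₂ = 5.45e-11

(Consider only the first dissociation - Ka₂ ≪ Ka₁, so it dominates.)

First dissociation dominates. From Ka₁ = [H⁺][HA⁻]/[H₂A], x² + Ka₁·x − Ka₁·C = 0 with C = 0.11 M and Ka₁ = 3.76e-07. Solving: [H⁺] = (−Ka₁ + √(Ka₁² + 4·Ka₁·C)) / 2 = 2.0318e-04 M. pH = -log(2.0318e-04) = 3.69.

pH = 3.69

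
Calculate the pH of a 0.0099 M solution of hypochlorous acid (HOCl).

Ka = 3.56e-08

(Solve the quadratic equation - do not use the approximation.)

x² + Ka×x - Ka×C = 0. Using quadratic formula: [H⁺] = 1.8756e-05

pH = 4.73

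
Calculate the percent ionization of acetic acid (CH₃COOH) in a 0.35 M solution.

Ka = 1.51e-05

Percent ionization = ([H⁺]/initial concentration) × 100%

Using Ka equilibrium: x² + Ka×x - Ka×C = 0. Solving: [H⁺] = 2.2914e-03. Percent = (2.2914e-03/0.35) × 100

Percent ionization = 0.655%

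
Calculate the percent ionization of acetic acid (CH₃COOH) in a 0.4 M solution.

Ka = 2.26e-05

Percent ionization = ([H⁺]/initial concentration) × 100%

Using Ka equilibrium: x² + Ka×x - Ka×C = 0. Solving: [H⁺] = 2.9954e-03. Percent = (2.9954e-03/0.4) × 100

Percent ionization = 0.749%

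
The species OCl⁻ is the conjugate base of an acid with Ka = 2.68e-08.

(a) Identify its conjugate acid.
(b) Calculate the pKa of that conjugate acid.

(a) The conjugate acid is formed by adding one H⁺ to OCl⁻, giving HOCl. (b) pKa = -log(Ka) = -log(2.68e-08) = 7.57.

Conjugate acid: HOCl; pK_a = 7.57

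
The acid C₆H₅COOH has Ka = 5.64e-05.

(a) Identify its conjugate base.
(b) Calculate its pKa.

(a) The conjugate base is formed by removing one H⁺ from C₆H₅COOH, giving C₆H₅COO⁻. (b) pKa = -log(Ka) = -log(5.64e-05) = 4.25.

Conjugate base: C₆H₅COO⁻; pK_a = 4.25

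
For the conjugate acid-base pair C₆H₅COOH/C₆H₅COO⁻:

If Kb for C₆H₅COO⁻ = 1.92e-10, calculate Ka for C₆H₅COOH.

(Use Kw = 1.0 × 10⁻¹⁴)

For a conjugate pair Ka × Kb = Kw, so Ka = Kw/Kb = 1.0 × 10⁻¹⁴ / 1.92e-10 = 5.21e-05.

K_a = 5.21e-05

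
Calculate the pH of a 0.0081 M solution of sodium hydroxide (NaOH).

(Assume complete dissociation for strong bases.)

[OH⁻] = 0.0081 M for strong base. pOH = -log[OH⁻] = 2.09, pH = 14 - pOH

pH = 11.91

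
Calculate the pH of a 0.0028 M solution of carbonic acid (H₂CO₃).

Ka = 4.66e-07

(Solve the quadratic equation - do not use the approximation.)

x² + Ka×x - Ka×C = 0. Using quadratic formula: [H⁺] = 3.5890e-05

pH = 4.45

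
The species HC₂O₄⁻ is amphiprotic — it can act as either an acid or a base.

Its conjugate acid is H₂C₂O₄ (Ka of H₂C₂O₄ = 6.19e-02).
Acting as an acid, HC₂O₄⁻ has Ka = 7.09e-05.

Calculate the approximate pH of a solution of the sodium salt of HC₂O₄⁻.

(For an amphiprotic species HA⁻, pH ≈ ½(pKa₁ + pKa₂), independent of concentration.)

pKa₁ = -log(6.19e-02) = 1.21; pKa₂ = -log(7.09e-05) = 4.15. For an amphiprotic species, pH ≈ ½(pKa₁ + pKa₂) = ½(1.21 + 4.15) = 2.68.

pH = 2.68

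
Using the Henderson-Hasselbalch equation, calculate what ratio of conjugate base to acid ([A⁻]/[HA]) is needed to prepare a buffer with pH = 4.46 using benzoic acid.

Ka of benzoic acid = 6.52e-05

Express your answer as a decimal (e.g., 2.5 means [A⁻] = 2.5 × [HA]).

pKa = -log(6.52e-05) = 4.1858. pH = pKa + log([A⁻]/[HA]), so log([A⁻]/[HA]) = pH − pKa = 4.46 − 4.1858 = 0.2742. [A⁻]/[HA] = 10^(0.2742) = 1.88

[A⁻]/[HA] = 1.88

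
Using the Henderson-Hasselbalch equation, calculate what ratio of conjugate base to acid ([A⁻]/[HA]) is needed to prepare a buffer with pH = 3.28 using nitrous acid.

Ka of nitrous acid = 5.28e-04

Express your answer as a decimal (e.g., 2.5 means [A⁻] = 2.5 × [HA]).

pKa = -log(5.28e-04) = 3.2774. pH = pKa + log([A⁻]/[HA]), so log([A⁻]/[HA]) = pH − pKa = 3.28 − 3.2774 = 0.0026. [A⁻]/[HA] = 10^(0.0026) = 1.01

[A⁻]/[HA] = 1.01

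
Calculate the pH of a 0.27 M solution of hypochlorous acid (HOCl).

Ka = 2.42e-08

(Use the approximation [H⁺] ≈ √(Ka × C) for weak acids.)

[H⁺] = √(Ka × C) = √(2.42e-08 × 0.27) = 8.0833e-05. pH = -log(8.0833e-05)

pH = 4.09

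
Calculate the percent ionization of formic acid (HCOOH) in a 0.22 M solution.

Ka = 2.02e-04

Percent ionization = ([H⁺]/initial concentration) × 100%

Using Ka equilibrium: x² + Ka×x - Ka×C = 0. Solving: [H⁺] = 6.5661e-03. Percent = (6.5661e-03/0.22) × 100

Percent ionization = 2.98%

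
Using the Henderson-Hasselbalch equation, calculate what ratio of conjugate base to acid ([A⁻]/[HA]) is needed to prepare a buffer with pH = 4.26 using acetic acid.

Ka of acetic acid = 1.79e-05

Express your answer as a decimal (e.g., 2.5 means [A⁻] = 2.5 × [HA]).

pKa = -log(1.79e-05) = 4.7471. pH = pKa + log([A⁻]/[HA]), so log([A⁻]/[HA]) = pH − pKa = 4.26 − 4.7471 = -0.4871. [A⁻]/[HA] = 10^(-0.4871) = 0.326

[A⁻]/[HA] = 0.326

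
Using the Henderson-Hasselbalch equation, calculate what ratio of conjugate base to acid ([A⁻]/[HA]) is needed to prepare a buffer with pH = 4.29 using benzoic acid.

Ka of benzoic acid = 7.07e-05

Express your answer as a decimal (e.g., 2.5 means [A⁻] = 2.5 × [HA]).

pKa = -log(7.07e-05) = 4.1506. pH = pKa + log([A⁻]/[HA]), so log([A⁻]/[HA]) = pH − pKa = 4.29 − 4.1506 = 0.1394. [A⁻]/[HA] = 10^(0.1394) = 1.38

[A⁻]/[HA] = 1.38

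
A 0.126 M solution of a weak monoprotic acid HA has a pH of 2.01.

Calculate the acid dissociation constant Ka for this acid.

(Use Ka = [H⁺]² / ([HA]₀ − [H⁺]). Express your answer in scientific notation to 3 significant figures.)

[H⁺] = 10^(−pH) = 10^(−2.01) = 9.772e-03 M. For HA ⇌ H⁺ + A⁻, Ka = [H⁺][A⁻]/[HA] = [H⁺]² / ([HA]₀ − [H⁺]) = (9.772e-03)² / (0.126 − 9.772e-03) = 8.22e-04.

K_a = 8.22e-04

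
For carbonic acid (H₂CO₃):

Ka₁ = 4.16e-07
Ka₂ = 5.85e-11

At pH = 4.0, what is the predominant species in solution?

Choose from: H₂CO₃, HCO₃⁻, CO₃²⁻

pKa₁ = 6.38, pKa₂ = 10.23. For a polyprotic acid the predominant species crosses at each pKa: below pKa_n the protonated form dominates, above it the deprotonated form does. At pH = 4.0, the predominant species is H₂CO₃.

H₂CO₃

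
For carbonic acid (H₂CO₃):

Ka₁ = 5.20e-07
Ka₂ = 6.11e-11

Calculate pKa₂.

pKa₂ = -log(Ka₂) = -log(6.11e-11) = 10.21.

pK_{a2} = 10.21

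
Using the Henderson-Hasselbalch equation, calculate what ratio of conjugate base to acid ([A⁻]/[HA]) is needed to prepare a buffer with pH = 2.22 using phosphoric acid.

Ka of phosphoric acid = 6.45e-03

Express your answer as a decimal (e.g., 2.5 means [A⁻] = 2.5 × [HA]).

pKa = -log(6.45e-03) = 2.1904. pH = pKa + log([A⁻]/[HA]), so log([A⁻]/[HA]) = pH − pKa = 2.22 − 2.1904 = 0.0296. [A⁻]/[HA] = 10^(0.0296) = 1.07

[A⁻]/[HA] = 1.07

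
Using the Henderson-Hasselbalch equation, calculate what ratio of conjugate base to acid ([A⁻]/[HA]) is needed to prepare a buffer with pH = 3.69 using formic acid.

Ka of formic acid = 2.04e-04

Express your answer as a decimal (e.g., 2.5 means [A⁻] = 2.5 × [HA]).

pKa = -log(2.04e-04) = 3.6904. pH = pKa + log([A⁻]/[HA]), so log([A⁻]/[HA]) = pH − pKa = 3.69 − 3.6904 = -0.0004. [A⁻]/[HA] = 10^(-0.0004) = 0.999

[A⁻]/[HA] = 0.999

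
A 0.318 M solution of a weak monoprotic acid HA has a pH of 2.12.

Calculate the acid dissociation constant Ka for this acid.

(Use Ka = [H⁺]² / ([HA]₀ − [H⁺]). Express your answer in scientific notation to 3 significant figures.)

[H⁺] = 10^(−pH) = 10^(−2.12) = 7.586e-03 M. For HA ⇌ H⁺ + A⁻, Ka = [H⁺][A⁻]/[HA] = [H⁺]² / ([HA]₀ − [H⁺]) = (7.586e-03)² / (0.318 − 7.586e-03) = 1.85e-04.

K_a = 1.85e-04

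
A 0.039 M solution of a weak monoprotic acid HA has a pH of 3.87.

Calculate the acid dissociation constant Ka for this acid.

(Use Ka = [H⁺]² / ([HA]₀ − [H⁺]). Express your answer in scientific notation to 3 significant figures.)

[H⁺] = 10^(−pH) = 10^(−3.87) = 1.349e-04 M. For HA ⇌ H⁺ + A⁻, Ka = [H⁺][A⁻]/[HA] = [H⁺]² / ([HA]₀ − [H⁺]) = (1.349e-04)² / (0.039 − 1.349e-04) = 4.68e-07.

K_a = 4.68e-07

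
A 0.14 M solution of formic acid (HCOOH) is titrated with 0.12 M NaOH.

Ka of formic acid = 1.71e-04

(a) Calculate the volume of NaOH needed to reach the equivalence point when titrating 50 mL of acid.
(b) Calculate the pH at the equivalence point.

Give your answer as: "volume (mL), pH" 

moles acid = 0.14 × 50/1000 = 0.007 mol; V_base = moles/0.12 × 1000 = 58.3 mL. At equivalence only the conjugate base is present: [A⁻] = 0.007/0.108 = 6.4615e-02 M. Kb = Kw/Ka = 5.85e-11; [OH⁻] = √(Kb × [A⁻]) = 1.9439e-06; pOH = 5.71; pH = 14 - pOH = 8.29.

V = 58.3 mL, pH = 8.29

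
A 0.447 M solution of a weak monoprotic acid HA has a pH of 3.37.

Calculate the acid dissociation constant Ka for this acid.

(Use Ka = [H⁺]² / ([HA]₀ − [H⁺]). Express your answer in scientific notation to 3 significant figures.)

[H⁺] = 10^(−pH) = 10^(−3.37) = 4.266e-04 M. For HA ⇌ H⁺ + A⁻, Ka = [H⁺][A⁻]/[HA] = [H⁺]² / ([HA]₀ − [H⁺]) = (4.266e-04)² / (0.447 − 4.266e-04) = 4.07e-07.

K_a = 4.07e-07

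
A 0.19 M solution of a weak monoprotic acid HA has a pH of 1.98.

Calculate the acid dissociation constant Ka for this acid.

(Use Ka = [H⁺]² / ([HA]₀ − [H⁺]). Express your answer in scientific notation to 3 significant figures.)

[H⁺] = 10^(−pH) = 10^(−1.98) = 1.047e-02 M. For HA ⇌ H⁺ + A⁻, Ka = [H⁺][A⁻]/[HA] = [H⁺]² / ([HA]₀ − [H⁺]) = (1.047e-02)² / (0.19 − 1.047e-02) = 6.11e-04.

K_a = 6.11e-04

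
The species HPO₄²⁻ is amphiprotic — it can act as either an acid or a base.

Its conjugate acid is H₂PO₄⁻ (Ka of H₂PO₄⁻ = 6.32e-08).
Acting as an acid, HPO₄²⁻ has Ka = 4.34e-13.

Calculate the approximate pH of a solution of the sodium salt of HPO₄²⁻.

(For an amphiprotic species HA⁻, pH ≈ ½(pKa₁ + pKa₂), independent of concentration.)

pKa₁ = -log(6.32e-08) = 7.20; pKa₂ = -log(4.34e-13) = 12.36. For an amphiprotic species, pH ≈ ½(pKa₁ + pKa₂) = ½(7.20 + 12.36) = 9.78.

pH = 9.78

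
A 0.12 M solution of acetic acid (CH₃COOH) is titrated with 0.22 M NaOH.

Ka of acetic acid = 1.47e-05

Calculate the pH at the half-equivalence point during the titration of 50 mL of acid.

At half-equivalence [HA] = [A⁻], so Henderson-Hasselbalch gives pH = pKa = -log(1.47e-05) = 4.83.

pH = pKa = 4.83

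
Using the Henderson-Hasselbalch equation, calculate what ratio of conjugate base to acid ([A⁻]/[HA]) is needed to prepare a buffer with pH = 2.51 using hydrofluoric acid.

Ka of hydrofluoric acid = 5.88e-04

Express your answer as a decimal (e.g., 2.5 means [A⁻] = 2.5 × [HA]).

pKa = -log(5.88e-04) = 3.2306. pH = pKa + log([A⁻]/[HA]), so log([A⁻]/[HA]) = pH − pKa = 2.51 − 3.2306 = -0.7206. [A⁻]/[HA] = 10^(-0.7206) = 0.190

[A⁻]/[HA] = 0.190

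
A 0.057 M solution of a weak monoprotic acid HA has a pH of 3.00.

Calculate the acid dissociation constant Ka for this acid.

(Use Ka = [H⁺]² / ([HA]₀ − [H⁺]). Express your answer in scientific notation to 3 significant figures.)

[H⁺] = 10^(−pH) = 10^(−3.00) = 1.000e-03 M. For HA ⇌ H⁺ + A⁻, Ka = [H⁺][A⁻]/[HA] = [H⁺]² / ([HA]₀ − [H⁺]) = (1.000e-03)² / (0.057 − 1.000e-03) = 1.79e-05.

K_a = 1.79e-05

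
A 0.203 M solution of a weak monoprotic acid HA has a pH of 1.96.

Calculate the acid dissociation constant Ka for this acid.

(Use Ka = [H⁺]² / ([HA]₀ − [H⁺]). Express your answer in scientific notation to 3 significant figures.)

[H⁺] = 10^(−pH) = 10^(−1.96) = 1.096e-02 M. For HA ⇌ H⁺ + A⁻, Ka = [H⁺][A⁻]/[HA] = [H⁺]² / ([HA]₀ − [H⁺]) = (1.096e-02)² / (0.203 − 1.096e-02) = 6.26e-04.

K_a = 6.26e-04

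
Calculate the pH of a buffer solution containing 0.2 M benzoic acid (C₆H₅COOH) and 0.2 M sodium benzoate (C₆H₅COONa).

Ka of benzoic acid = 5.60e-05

pKa = -log(5.60e-05) = 4.25. pH = pKa + log([A⁻]/[HA]) = 4.25 + log(0.2/0.2)

pH = 4.25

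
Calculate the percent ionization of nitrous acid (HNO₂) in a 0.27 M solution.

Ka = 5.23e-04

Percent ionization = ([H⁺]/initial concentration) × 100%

Using Ka equilibrium: x² + Ka×x - Ka×C = 0. Solving: [H⁺] = 1.1625e-02. Percent = (1.1625e-02/0.27) × 100

Percent ionization = 4.31%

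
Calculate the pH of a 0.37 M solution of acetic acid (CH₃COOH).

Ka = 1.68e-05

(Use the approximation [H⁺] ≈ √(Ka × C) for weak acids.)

[H⁺] = √(Ka × C) = √(1.68e-05 × 0.37) = 2.4932e-03. pH = -log(2.4932e-03)

pH = 2.60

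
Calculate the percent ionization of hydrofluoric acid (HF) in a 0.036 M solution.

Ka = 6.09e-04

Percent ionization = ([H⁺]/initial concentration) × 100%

Using Ka equilibrium: x² + Ka×x - Ka×C = 0. Solving: [H⁺] = 4.3877e-03. Percent = (4.3877e-03/0.036) × 100

Percent ionization = 12.2%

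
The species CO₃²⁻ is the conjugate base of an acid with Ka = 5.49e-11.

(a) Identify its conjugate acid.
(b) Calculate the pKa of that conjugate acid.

(a) The conjugate acid is formed by adding one H⁺ to CO₃²⁻, giving HCO₃⁻. (b) pKa = -log(Ka) = -log(5.49e-11) = 10.26.

Conjugate acid: HCO₃⁻; pK_a = 10.26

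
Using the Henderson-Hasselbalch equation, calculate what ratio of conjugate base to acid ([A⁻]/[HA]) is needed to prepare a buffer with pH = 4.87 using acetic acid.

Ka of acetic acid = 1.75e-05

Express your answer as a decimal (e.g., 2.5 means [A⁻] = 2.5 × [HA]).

pKa = -log(1.75e-05) = 4.7570. pH = pKa + log([A⁻]/[HA]), so log([A⁻]/[HA]) = pH − pKa = 4.87 − 4.7570 = 0.1130. [A⁻]/[HA] = 10^(0.1130) = 1.30

[A⁻]/[HA] = 1.30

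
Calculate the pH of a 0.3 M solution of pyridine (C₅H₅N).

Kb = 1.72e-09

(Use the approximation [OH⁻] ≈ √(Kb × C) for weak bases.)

[OH⁻] = √(Kb × C) = √(1.72e-09 × 0.3) = 2.2716e-05. pOH = 4.64, pH = 14 - pOH

pH = 9.36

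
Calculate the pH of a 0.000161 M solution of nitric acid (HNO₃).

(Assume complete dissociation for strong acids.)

[H⁺] = 0.000161 M for strong acid. pH = -log[H⁺] = -log(0.000161)

pH = 3.79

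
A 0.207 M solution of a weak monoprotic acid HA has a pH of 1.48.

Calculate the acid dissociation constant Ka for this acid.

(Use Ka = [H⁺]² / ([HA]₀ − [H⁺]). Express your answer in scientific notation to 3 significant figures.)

[H⁺] = 10^(−pH) = 10^(−1.48) = 3.311e-02 M. For HA ⇌ H⁺ + A⁻, Ka = [H⁺][A⁻]/[HA] = [H⁺]² / ([HA]₀ − [H⁺]) = (3.311e-02)² / (0.207 − 3.311e-02) = 6.31e-03.

K_a = 6.31e-03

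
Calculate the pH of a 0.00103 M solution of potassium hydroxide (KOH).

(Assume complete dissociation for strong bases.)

[OH⁻] = 0.00103 M for strong base. pOH = -log[OH⁻] = 2.99, pH = 14 - pOH

pH = 11.01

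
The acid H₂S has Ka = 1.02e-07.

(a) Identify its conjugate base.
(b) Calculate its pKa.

(a) The conjugate base is formed by removing one H⁺ from H₂S, giving HS⁻. (b) pKa = -log(Ka) = -log(1.02e-07) = 6.99.

Conjugate base: HS⁻; pK_a = 6.99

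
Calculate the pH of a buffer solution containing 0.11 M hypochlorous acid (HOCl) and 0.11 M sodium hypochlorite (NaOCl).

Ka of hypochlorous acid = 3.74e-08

pKa = -log(3.74e-08) = 7.43. pH = pKa + log([A⁻]/[HA]) = 7.43 + log(0.11/0.11)

pH = 7.43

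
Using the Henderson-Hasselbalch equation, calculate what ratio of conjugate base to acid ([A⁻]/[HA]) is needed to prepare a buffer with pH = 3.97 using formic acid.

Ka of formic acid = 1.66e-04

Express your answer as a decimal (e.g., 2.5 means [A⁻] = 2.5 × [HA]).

pKa = -log(1.66e-04) = 3.7799. pH = pKa + log([A⁻]/[HA]), so log([A⁻]/[HA]) = pH − pKa = 3.97 − 3.7799 = 0.1901. [A⁻]/[HA] = 10^(0.1901) = 1.55

[A⁻]/[HA] = 1.55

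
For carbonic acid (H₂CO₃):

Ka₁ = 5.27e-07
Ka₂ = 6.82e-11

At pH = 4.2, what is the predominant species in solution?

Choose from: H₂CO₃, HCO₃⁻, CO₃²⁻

pKa₁ = 6.28, pKa₂ = 10.17. For a polyprotic acid the predominant species crosses at each pKa: below pKa_n the protonated form dominates, above it the deprotonated form does. At pH = 4.2, the predominant species is H₂CO₃.

H₂CO₃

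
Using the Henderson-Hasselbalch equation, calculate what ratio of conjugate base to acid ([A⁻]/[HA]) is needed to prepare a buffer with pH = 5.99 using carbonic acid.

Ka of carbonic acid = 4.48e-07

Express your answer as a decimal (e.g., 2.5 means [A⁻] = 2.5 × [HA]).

pKa = -log(4.48e-07) = 6.3487. pH = pKa + log([A⁻]/[HA]), so log([A⁻]/[HA]) = pH − pKa = 5.99 − 6.3487 = -0.3587. [A⁻]/[HA] = 10^(-0.3587) = 0.438

[A⁻]/[HA] = 0.438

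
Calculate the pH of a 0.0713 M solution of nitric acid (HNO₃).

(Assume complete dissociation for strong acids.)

[H⁺] = 0.0713 M for strong acid. pH = -log[H⁺] = -log(0.0713)

pH = 1.15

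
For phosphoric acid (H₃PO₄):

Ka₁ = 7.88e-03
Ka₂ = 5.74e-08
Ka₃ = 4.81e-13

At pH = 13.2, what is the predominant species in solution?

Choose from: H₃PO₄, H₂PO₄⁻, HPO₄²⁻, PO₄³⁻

pKa₁ = 2.10, pKa₂ = 7.24, pKa₃ = 12.32. For a polyprotic acid the predominant species crosses at each pKa: below pKa_n the protonated form dominates, above it the deprotonated form does. At pH = 13.2, the predominant species is PO₄³⁻.

PO₄³⁻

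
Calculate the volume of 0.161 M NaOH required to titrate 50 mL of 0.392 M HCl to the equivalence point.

At equivalence: moles acid = moles base. moles HCl = 0.392 × 50/1000 = 0.0196 mol. V_base = moles / 0.161 × 1000 = 121.7 mL.

V_{base} = 121.7 mL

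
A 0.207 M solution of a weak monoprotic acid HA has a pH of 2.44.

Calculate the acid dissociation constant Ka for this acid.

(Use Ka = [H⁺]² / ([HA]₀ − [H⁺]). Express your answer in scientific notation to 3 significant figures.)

[H⁺] = 10^(−pH) = 10^(−2.44) = 3.631e-03 M. For HA ⇌ H⁺ + A⁻, Ka = [H⁺][A⁻]/[HA] = [H⁺]² / ([HA]₀ − [H⁺]) = (3.631e-03)² / (0.207 − 3.631e-03) = 6.48e-05.

K_a = 6.48e-05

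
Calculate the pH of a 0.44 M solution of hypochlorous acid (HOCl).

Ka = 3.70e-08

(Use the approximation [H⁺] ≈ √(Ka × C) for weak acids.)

[H⁺] = √(Ka × C) = √(3.70e-08 × 0.44) = 1.2759e-04. pH = -log(1.2759e-04)

pH = 3.89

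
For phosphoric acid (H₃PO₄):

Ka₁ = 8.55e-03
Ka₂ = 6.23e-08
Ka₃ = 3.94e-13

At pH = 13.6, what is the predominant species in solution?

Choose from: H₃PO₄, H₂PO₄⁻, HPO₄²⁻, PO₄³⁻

pKa₁ = 2.07, pKa₂ = 7.21, pKa₃ = 12.40. For a polyprotic acid the predominant species crosses at each pKa: below pKa_n the protonated form dominates, above it the deprotonated form does. At pH = 13.6, the predominant species is PO₄³⁻.

PO₄³⁻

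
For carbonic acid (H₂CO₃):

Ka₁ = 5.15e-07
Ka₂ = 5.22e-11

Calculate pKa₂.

pKa₂ = -log(Ka₂) = -log(5.22e-11) = 10.28.

pK_{a2} = 10.28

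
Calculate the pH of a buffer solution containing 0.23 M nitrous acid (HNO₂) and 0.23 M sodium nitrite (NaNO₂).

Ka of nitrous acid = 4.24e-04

pKa = -log(4.24e-04) = 3.37. pH = pKa + log([A⁻]/[HA]) = 3.37 + log(0.23/0.23)

pH = 3.37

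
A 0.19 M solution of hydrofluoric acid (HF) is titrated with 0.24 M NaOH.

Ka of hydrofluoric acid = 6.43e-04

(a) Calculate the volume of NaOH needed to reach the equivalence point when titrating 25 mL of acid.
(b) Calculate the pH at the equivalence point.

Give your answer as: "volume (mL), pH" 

moles acid = 0.19 × 25/1000 = 0.00475 mol; V_base = moles/0.24 × 1000 = 19.8 mL. At equivalence only the conjugate base is present: [A⁻] = 0.00475/0.045 = 1.0605e-01 M. Kb = Kw/Ka = 1.56e-11; [OH⁻] = √(Kb × [A⁻]) = 1.2842e-06; pOH = 5.89; pH = 14 - pOH = 8.11.

V = 19.8 mL, pH = 8.11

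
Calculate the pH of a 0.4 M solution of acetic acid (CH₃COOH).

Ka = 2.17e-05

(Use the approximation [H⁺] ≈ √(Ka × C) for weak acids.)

[H⁺] = √(Ka × C) = √(2.17e-05 × 0.4) = 2.9462e-03. pH = -log(2.9462e-03)

pH = 2.53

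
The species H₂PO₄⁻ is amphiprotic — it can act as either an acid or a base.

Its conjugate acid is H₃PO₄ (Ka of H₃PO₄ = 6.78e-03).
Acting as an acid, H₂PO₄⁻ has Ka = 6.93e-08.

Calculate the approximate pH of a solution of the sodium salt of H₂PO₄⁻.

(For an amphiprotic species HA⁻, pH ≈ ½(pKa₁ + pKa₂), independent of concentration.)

pKa₁ = -log(6.78e-03) = 2.17; pKa₂ = -log(6.93e-08) = 7.16. For an amphiprotic species, pH ≈ ½(pKa₁ + pKa₂) = ½(2.17 + 7.16) = 4.66.

pH = 4.66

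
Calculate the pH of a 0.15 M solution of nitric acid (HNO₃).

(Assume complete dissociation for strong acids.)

[H⁺] = 0.15 M for strong acid. pH = -log[H⁺] = -log(0.15)

pH = 0.82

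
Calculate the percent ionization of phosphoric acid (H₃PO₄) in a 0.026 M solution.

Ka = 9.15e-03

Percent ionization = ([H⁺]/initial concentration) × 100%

Using Ka equilibrium: x² + Ka×x - Ka×C = 0. Solving: [H⁺] = 1.1513e-02. Percent = (1.1513e-02/0.026) × 100

Percent ionization = 44.3%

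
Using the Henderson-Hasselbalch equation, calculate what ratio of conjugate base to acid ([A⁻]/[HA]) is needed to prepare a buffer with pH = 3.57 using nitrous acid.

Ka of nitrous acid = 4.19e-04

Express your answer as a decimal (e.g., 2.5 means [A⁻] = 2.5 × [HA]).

pKa = -log(4.19e-04) = 3.3778. pH = pKa + log([A⁻]/[HA]), so log([A⁻]/[HA]) = pH − pKa = 3.57 − 3.3778 = 0.1922. [A⁻]/[HA] = 10^(0.1922) = 1.56

[A⁻]/[HA] = 1.56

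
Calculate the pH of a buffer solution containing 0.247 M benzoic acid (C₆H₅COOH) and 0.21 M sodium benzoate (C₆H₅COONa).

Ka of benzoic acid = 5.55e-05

pKa = -log(5.55e-05) = 4.26. pH = pKa + log([A⁻]/[HA]) = 4.26 + log(0.21/0.247)

pH = 4.19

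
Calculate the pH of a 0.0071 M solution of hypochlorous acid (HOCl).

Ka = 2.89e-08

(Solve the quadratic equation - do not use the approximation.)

x² + Ka×x - Ka×C = 0. Using quadratic formula: [H⁺] = 1.4310e-05

pH = 4.84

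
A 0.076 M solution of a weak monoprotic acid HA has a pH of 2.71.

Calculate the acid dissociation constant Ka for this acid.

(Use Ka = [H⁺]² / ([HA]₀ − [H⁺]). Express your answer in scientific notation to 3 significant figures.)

[H⁺] = 10^(−pH) = 10^(−2.71) = 1.950e-03 M. For HA ⇌ H⁺ + A⁻, Ka = [H⁺][A⁻]/[HA] = [H⁺]² / ([HA]₀ − [H⁺]) = (1.950e-03)² / (0.076 − 1.950e-03) = 5.13e-05.

K_a = 5.13e-05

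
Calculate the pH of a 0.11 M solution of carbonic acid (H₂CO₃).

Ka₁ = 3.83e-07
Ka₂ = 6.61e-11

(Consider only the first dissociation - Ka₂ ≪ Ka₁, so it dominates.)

First dissociation dominates. From Ka₁ = [H⁺][HA⁻]/[H₂A], x² + Ka₁·x − Ka₁·C = 0 with C = 0.11 M and Ka₁ = 3.83e-07. Solving: [H⁺] = (−Ka₁ + √(Ka₁² + 4·Ka₁·C)) / 2 = 2.0506e-04 M. pH = -log(2.0506e-04) = 3.69.

pH = 3.69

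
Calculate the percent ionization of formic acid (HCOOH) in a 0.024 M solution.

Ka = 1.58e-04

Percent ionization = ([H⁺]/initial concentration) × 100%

Using Ka equilibrium: x² + Ka×x - Ka×C = 0. Solving: [H⁺] = 1.8699e-03. Percent = (1.8699e-03/0.024) × 100

Percent ionization = 7.79%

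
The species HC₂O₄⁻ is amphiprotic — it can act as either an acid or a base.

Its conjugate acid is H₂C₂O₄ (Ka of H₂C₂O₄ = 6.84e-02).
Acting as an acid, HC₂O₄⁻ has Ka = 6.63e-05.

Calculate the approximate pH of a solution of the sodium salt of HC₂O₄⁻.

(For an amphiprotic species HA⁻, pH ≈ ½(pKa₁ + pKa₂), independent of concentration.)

pKa₁ = -log(6.84e-02) = 1.16; pKa₂ = -log(6.63e-05) = 4.18. For an amphiprotic species, pH ≈ ½(pKa₁ + pKa₂) = ½(1.16 + 4.18) = 2.67.

pH = 2.67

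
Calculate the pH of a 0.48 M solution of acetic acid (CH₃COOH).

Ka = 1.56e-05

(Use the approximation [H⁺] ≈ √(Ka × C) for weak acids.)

[H⁺] = √(Ka × C) = √(1.56e-05 × 0.48) = 2.7364e-03. pH = -log(2.7364e-03)

pH = 2.56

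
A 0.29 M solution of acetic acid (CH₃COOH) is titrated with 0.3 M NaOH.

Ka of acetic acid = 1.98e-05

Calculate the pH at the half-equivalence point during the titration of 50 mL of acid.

At half-equivalence [HA] = [A⁻], so Henderson-Hasselbalch gives pH = pKa = -log(1.98e-05) = 4.70.

pH = pKa = 4.70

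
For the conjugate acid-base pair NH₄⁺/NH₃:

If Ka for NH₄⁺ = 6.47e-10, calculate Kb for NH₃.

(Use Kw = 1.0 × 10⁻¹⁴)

For a conjugate pair Ka × Kb = Kw, so Kb = Kw/Ka = 1.0 × 10⁻¹⁴ / 6.47e-10 = 1.55e-05.

K_b = 1.55e-05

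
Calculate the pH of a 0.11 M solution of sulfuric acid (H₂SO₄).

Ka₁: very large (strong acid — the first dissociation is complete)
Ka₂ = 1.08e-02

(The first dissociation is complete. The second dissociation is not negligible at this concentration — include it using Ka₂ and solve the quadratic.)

First dissociation is complete: [H⁺]₀ = [HSO₄⁻]₀ = C = 0.11 M. Second dissociation HSO₄⁻ ⇌ H⁺ + SO₄²⁻: let x = [SO₄²⁻]. Ka₂ = (C + x)·x / (C − x) = 1.08e-02 → x² + (C + Ka₂)·x − Ka₂·C = 0 → x² + 0.12080·x − 1.188e-03 = 0. x = (−0.12080 + √(0.12080² + 4 × 1.188e-03)) / 2 = 9.1425e-03 M. [H⁺] = C + x = 0.11 + 9.1425e-03 = 1.1914e-01 M. pH = -log(1.1914e-01) = 0.92.

pH = 0.92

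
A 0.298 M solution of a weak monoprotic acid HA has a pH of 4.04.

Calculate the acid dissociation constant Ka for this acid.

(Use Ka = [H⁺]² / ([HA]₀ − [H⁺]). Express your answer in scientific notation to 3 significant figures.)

[H⁺] = 10^(−pH) = 10^(−4.04) = 9.120e-05 M. For HA ⇌ H⁺ + A⁻, Ka = [H⁺][A⁻]/[HA] = [H⁺]² / ([HA]₀ − [H⁺]) = (9.120e-05)² / (0.298 − 9.120e-05) = 2.79e-08.

K_a = 2.79e-08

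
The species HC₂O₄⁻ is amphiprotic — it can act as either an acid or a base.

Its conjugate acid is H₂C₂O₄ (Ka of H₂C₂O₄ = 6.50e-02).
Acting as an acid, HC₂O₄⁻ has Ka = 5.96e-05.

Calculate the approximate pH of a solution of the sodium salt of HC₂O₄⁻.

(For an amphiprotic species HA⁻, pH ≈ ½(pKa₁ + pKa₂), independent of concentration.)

pKa₁ = -log(6.50e-02) = 1.19; pKa₂ = -log(5.96e-05) = 4.22. For an amphiprotic species, pH ≈ ½(pKa₁ + pKa₂) = ½(1.19 + 4.22) = 2.71.

pH = 2.71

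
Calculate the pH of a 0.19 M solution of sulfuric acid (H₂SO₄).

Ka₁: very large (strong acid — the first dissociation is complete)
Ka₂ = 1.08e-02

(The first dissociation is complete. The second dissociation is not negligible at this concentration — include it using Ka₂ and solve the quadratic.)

First dissociation is complete: [H⁺]₀ = [HSO₄⁻]₀ = C = 0.19 M. Second dissociation HSO₄⁻ ⇌ H⁺ + SO₄²⁻: let x = [SO₄²⁻]. Ka₂ = (C + x)·x / (C − x) = 1.08e-02 → x² + (C + Ka₂)·x − Ka₂·C = 0 → x² + 0.20080·x − 2.052e-03 = 0. x = (−0.20080 + √(0.20080² + 4 × 2.052e-03)) / 2 = 9.7461e-03 M. [H⁺] = C + x = 0.19 + 9.7461e-03 = 1.9975e-01 M. pH = -log(1.9975e-01) = 0.70.

pH = 0.70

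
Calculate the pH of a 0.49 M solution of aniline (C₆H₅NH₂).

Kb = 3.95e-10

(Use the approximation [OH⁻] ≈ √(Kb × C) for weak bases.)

[OH⁻] = √(Kb × C) = √(3.95e-10 × 0.49) = 1.3912e-05. pOH = 4.86, pH = 14 - pOH

pH = 9.14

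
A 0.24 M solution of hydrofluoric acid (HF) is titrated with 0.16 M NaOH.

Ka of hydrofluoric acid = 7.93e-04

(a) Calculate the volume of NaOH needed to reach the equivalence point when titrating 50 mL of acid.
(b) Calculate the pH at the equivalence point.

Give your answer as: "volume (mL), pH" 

moles acid = 0.24 × 50/1000 = 0.012 mol; V_base = moles/0.16 × 1000 = 75.0 mL. At equivalence only the conjugate base is present: [A⁻] = 0.012/0.125 = 9.6000e-02 M. Kb = Kw/Ka = 1.26e-11; [OH⁻] = √(Kb × [A⁻]) = 1.1003e-06; pOH = 5.96; pH = 14 - pOH = 8.04.

V = 75.0 mL, pH = 8.04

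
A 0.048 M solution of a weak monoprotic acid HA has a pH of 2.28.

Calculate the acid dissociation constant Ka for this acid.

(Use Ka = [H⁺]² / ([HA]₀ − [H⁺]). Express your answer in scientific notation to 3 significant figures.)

[H⁺] = 10^(−pH) = 10^(−2.28) = 5.248e-03 M. For HA ⇌ H⁺ + A⁻, Ka = [H⁺][A⁻]/[HA] = [H⁺]² / ([HA]₀ − [H⁺]) = (5.248e-03)² / (0.048 − 5.248e-03) = 6.44e-04.

K_a = 6.44e-04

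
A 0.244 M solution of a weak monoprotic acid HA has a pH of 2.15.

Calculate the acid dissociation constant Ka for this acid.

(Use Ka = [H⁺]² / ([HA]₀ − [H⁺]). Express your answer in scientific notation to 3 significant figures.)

[H⁺] = 10^(−pH) = 10^(−2.15) = 7.079e-03 M. For HA ⇌ H⁺ + A⁻, Ka = [H⁺][A⁻]/[HA] = [H⁺]² / ([HA]₀ − [H⁺]) = (7.079e-03)² / (0.244 − 7.079e-03) = 2.12e-04.

K_a = 2.12e-04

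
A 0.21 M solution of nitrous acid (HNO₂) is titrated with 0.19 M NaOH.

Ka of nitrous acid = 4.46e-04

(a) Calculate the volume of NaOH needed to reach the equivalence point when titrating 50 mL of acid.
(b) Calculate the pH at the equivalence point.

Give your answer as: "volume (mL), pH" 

moles acid = 0.21 × 50/1000 = 0.0105 mol; V_base = moles/0.19 × 1000 = 55.3 mL. At equivalence only the conjugate base is present: [A⁻] = 0.0105/0.105 = 9.9750e-02 M. Kb = Kw/Ka = 2.24e-11; [OH⁻] = √(Kb × [A⁻]) = 1.4955e-06; pOH = 5.83; pH = 14 - pOH = 8.17.

V = 55.3 mL, pH = 8.17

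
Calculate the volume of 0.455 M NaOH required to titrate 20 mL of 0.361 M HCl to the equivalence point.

At equivalence: moles acid = moles base. moles HCl = 0.361 × 20/1000 = 0.00722 mol. V_base = moles / 0.455 × 1000 = 15.9 mL.

V_{base} = 15.9 mL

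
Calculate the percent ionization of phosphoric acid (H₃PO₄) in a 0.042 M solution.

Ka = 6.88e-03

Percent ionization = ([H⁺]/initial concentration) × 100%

Using Ka equilibrium: x² + Ka×x - Ka×C = 0. Solving: [H⁺] = 1.3903e-02. Percent = (1.3903e-02/0.042) × 100

Percent ionization = 33.1%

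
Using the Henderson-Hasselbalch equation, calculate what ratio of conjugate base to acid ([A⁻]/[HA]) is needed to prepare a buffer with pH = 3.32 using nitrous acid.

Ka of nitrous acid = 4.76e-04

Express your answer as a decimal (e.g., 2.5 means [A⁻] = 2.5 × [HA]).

pKa = -log(4.76e-04) = 3.3224. pH = pKa + log([A⁻]/[HA]), so log([A⁻]/[HA]) = pH − pKa = 3.32 − 3.3224 = -0.0024. [A⁻]/[HA] = 10^(-0.0024) = 0.995

[A⁻]/[HA] = 0.995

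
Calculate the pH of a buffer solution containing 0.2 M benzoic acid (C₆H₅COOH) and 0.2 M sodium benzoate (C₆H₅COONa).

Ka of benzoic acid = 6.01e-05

pKa = -log(6.01e-05) = 4.22. pH = pKa + log([A⁻]/[HA]) = 4.22 + log(0.2/0.2)

pH = 4.22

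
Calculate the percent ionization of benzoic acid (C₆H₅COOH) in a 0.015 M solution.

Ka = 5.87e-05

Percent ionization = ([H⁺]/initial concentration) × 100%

Using Ka equilibrium: x² + Ka×x - Ka×C = 0. Solving: [H⁺] = 9.0946e-04. Percent = (9.0946e-04/0.015) × 100

Percent ionization = 6.06%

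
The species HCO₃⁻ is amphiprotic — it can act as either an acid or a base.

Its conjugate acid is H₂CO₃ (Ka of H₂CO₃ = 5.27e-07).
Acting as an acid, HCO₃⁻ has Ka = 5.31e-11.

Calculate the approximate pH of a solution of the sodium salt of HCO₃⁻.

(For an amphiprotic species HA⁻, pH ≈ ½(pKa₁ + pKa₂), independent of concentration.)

pKa₁ = -log(5.27e-07) = 6.28; pKa₂ = -log(5.31e-11) = 10.27. For an amphiprotic species, pH ≈ ½(pKa₁ + pKa₂) = ½(6.28 + 10.27) = 8.28.

pH = 8.28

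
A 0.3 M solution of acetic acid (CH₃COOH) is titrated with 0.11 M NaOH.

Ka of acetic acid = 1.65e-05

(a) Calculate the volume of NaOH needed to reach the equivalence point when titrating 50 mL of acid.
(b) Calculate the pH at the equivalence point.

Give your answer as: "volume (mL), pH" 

moles acid = 0.3 × 50/1000 = 0.015 mol; V_base = moles/0.11 × 1000 = 136.4 mL. At equivalence only the conjugate base is present: [A⁻] = 0.015/0.186 = 8.0488e-02 M. Kb = Kw/Ka = 6.06e-10; [OH⁻] = √(Kb × [A⁻]) = 6.9843e-06; pOH = 5.16; pH = 14 - pOH = 8.84.

V = 136.4 mL, pH = 8.84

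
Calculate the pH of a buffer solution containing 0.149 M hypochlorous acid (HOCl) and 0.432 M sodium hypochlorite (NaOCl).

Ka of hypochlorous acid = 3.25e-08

pKa = -log(3.25e-08) = 7.49. pH = pKa + log([A⁻]/[HA]) = 7.49 + log(0.432/0.149)

pH = 7.95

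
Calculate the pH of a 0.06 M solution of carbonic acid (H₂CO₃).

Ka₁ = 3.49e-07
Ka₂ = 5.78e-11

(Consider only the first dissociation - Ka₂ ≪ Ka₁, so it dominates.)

First dissociation dominates. From Ka₁ = [H⁺][HA⁻]/[H₂A], x² + Ka₁·x − Ka₁·C = 0 with C = 0.06 M and Ka₁ = 3.49e-07. Solving: [H⁺] = (−Ka₁ + √(Ka₁² + 4·Ka₁·C)) / 2 = 1.4453e-04 M. pH = -log(1.4453e-04) = 3.84.

pH = 3.84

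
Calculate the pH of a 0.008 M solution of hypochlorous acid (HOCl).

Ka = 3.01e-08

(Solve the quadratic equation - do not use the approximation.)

x² + Ka×x - Ka×C = 0. Using quadratic formula: [H⁺] = 1.5503e-05

pH = 4.81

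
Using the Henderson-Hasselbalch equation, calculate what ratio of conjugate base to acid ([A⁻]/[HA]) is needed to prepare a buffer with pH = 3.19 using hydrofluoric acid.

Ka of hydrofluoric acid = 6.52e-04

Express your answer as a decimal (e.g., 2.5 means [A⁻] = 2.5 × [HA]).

pKa = -log(6.52e-04) = 3.1858. pH = pKa + log([A⁻]/[HA]), so log([A⁻]/[HA]) = pH − pKa = 3.19 − 3.1858 = 0.0042. [A⁻]/[HA] = 10^(0.0042) = 1.01

[A⁻]/[HA] = 1.01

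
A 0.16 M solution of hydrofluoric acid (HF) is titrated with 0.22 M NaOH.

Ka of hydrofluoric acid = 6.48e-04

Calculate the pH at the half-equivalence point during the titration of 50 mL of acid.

At half-equivalence [HA] = [A⁻], so Henderson-Hasselbalch gives pH = pKa = -log(6.48e-04) = 3.19.

pH = pKa = 3.19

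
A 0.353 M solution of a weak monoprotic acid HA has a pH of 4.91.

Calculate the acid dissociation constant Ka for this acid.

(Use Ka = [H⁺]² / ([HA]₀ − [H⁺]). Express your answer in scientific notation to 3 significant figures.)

[H⁺] = 10^(−pH) = 10^(−4.91) = 1.230e-05 M. For HA ⇌ H⁺ + A⁻, Ka = [H⁺][A⁻]/[HA] = [H⁺]² / ([HA]₀ − [H⁺]) = (1.230e-05)² / (0.353 − 1.230e-05) = 4.29e-10.

K_a = 4.29e-10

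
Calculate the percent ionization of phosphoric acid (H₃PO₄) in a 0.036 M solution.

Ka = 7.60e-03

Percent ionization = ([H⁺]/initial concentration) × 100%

Using Ka equilibrium: x² + Ka×x - Ka×C = 0. Solving: [H⁺] = 1.3172e-02. Percent = (1.3172e-02/0.036) × 100

Percent ionization = 36.6%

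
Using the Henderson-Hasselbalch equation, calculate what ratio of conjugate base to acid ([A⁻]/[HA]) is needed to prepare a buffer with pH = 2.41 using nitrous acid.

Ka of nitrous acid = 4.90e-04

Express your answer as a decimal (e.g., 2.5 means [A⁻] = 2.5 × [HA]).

pKa = -log(4.90e-04) = 3.3098. pH = pKa + log([A⁻]/[HA]), so log([A⁻]/[HA]) = pH − pKa = 2.41 − 3.3098 = -0.8998. [A⁻]/[HA] = 10^(-0.8998) = 0.126

[A⁻]/[HA] = 0.126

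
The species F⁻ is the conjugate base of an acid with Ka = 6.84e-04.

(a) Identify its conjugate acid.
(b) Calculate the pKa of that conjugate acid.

(a) The conjugate acid is formed by adding one H⁺ to F⁻, giving HF. (b) pKa = -log(Ka) = -log(6.84e-04) = 3.16.

Conjugate acid: HF; pK_a = 3.16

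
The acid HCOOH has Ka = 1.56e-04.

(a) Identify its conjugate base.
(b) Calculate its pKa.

(a) The conjugate base is formed by removing one H⁺ from HCOOH, giving HCOO⁻. (b) pKa = -log(Ka) = -log(1.56e-04) = 3.81.

Conjugate base: HCOO⁻; pK_a = 3.81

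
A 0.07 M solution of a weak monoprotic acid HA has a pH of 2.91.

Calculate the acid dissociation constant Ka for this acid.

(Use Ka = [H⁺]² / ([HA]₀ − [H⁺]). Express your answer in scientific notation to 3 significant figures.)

[H⁺] = 10^(−pH) = 10^(−2.91) = 1.230e-03 M. For HA ⇌ H⁺ + A⁻, Ka = [H⁺][A⁻]/[HA] = [H⁺]² / ([HA]₀ − [H⁺]) = (1.230e-03)² / (0.07 − 1.230e-03) = 2.20e-05.

K_a = 2.20e-05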